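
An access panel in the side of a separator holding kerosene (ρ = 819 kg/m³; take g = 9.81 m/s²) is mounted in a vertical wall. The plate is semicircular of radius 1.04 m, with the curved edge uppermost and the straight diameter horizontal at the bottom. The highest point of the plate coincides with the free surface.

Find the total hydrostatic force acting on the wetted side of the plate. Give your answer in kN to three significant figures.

γ = ρg = 819 × 9.81 / 1000 = 8.03439 kN/m³.
The centroid lies 4r/(3π) = 0.44139 m above the diameter, so r − 4r/(3π) = 1.04 − 0.44139 = 0.59861 m below the topmost point, so the centroid depth is h_c = 0.59861 m.
A = πr²/2 = π × 1.04²/2 = 1.69897 m².
Resultant F = γ·h_c·A = 8.03439 × 0.59861 × 1.69897 = 8.17114 kN.

F ≈ 8.17 kN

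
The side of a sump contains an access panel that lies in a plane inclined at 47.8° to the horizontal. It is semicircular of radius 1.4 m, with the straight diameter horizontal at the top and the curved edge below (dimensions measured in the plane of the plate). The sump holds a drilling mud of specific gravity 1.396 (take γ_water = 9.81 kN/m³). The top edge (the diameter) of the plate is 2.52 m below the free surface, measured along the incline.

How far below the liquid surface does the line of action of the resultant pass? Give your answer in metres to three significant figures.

h_p = 2.34 m

γ = 1.396 × 9.81 = 13.69476 kN/m³.
Let θ = 47.8° be the plate's angle to the horizontal; measure y along the incline from where the plane meets the free surface. Vertical depth h = y·sinθ with sinθ = 0.740805.
The centroid of a semicircle lies 4r/(3π) = 0.594178 m from the diameter, here below the top edge, so y_c = 2.52 + 0.594178 = 3.11418 m and h_c = 3.11418 × 0.740805 = 2.307 m.
A = πr²/2 = π × 1.4²/2 = 3.07876 m².
Resultant F = γ·h_c·A = 13.69476 × 2.307 × 3.07876 = 97.2698 kN.
I_c = (π/8 − 8/(9π))·r⁴ = 0.109757 × 1.4⁴ = 0.421642 m⁴.
Centre of pressure: y_p = y_c + I_c/(y_c·A) = 3.11418 + 0.421642/(3.11418 × 3.07876) = 3.11418 + 0.0439769 = 3.15816 m along the plane.
Vertically, h_p = y_p·sinθ = 3.15816 × 0.740805 = 2.33958 m.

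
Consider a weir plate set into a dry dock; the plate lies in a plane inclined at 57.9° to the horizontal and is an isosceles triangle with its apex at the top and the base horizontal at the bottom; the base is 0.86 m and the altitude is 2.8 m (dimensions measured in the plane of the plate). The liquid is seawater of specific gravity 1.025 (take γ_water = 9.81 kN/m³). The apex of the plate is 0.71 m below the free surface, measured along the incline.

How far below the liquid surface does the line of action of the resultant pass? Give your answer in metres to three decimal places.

γ = 1.025 × 9.81 = 10.05525 kN/m³.
Let θ = 57.9° be the plate's angle to the horizontal; measure y along the incline from where the plane meets the free surface. Vertical depth h = y·sinθ with sinθ = 0.847122.
With the apex up, the centroid sits 2h/3 = 2 × 2.8/3 = 1.86667 m below the apex, so y_c = 0.71 + 1.86667 = 2.57667 m and h_c = 2.57667 × 0.847122 = 2.18275 m.
A = ½ × 0.86 × 2.8 = 1.204 m².
Resultant F = γ·h_c·A = 10.05525 × 2.18275 × 1.204 = 26.4255 kN.
I_c = b·h³/36 = 0.86 × 2.8³/36 = 0.524409 m⁴.
Centre of pressure: y_p = y_c + I_c/(y_c·A) = 2.57667 + 0.524409/(2.57667 × 1.204) = 2.57667 + 0.169038 = 2.74571 m along the plane.
Vertically, h_p = y_p·sinθ = 2.74571 × 0.847122 = 2.32595 m.

h_p = 2.326 m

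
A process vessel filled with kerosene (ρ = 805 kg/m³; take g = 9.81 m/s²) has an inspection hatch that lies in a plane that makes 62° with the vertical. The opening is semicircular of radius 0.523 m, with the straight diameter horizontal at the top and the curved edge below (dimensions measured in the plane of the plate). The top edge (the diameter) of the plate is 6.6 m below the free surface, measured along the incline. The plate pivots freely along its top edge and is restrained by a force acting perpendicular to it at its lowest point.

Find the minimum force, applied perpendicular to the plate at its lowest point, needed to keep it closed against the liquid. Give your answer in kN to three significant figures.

P ≈ 4.67 kN

γ = ρg = 805 × 9.81 / 1000 = 7.89705 kN/m³.
The plate makes 62° with the vertical, i.e. θ = 90° − 62° = 28° to the horizontal. Measuring y along the incline from the free-surface line, vertical depth h = y·sinθ with sinθ = 0.469472.
The centroid of a semicircle lies 4r/(3π) = 0.221968 m from the diameter, here below the top edge, so y_c = 6.6 + 0.221968 = 6.82197 m and h_c = 6.82197 × 0.469472 = 3.20272 m.
A = πr²/2 = π × 0.523²/2 = 0.429658 m².
Resultant F = γ·h_c·A = 7.89705 × 3.20272 × 0.429658 = 10.8669 kN.
I_c = (π/8 − 8/(9π))·r⁴ = 0.109757 × 0.523⁴ = 0.00821181 m⁴.
Centre of pressure: y_p = y_c + I_c/(y_c·A) = 6.82197 + 0.00821181/(6.82197 × 0.429658) = 6.82197 + 0.0028016 = 6.82477 m along the plane.
The resultant acts 0.221968 + 0.0028016 = 0.22477 m (along the plate) below the hinge at the top edge, so the moment about the hinge is M = F × 0.22477 = 10.8669 × 0.22477 = 2.44255 kN·m.
A normal force at the bottom, 0.523 m from the hinge, must supply this moment: P = 2.44255/0.523 = 4.67027 kN.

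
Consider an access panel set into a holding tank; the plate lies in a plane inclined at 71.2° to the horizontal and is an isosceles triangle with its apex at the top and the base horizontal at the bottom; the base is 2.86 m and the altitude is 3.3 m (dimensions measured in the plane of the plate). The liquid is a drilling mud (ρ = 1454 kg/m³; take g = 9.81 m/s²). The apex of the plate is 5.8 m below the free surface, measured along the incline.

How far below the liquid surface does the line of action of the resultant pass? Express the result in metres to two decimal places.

h_p = 7.64 m

γ = ρg = 1454 × 9.81 / 1000 = 14.26374 kN/m³.
Let θ = 71.2° be the plate's angle to the horizontal; measure y along the incline from where the plane meets the free surface. Vertical depth h = y·sinθ with sinθ = 0.946649.
With the apex up, the centroid sits 2h/3 = 2 × 3.3/3 = 2.2 m below the apex, so y_c = 5.8 + 2.2 = 8 m and h_c = 8 × 0.946649 = 7.57319 m.
A = ½ × 2.86 × 3.3 = 4.719 m².
Resultant F = γ·h_c·A = 14.26374 × 7.57319 × 4.719 = 509.756 kN.
I_c = b·h³/36 = 2.86 × 3.3³/36 = 2.85499 m⁴.
Centre of pressure: y_p = y_c + I_c/(y_c·A) = 8 + 2.85499/(8 × 4.719) = 8 + 0.0756249 = 8.07562 m along the plane.
Vertically, h_p = y_p·sinθ = 8.07562 × 0.946649 = 7.64478 m.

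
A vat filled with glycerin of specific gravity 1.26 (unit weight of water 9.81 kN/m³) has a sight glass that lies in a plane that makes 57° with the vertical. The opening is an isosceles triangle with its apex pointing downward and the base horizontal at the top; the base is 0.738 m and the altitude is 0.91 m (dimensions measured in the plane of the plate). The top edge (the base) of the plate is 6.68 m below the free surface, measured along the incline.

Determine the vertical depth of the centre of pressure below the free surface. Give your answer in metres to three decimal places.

γ = 1.26 × 9.81 = 12.3606 kN/m³.
The plate makes 57° with the vertical, i.e. θ = 90° − 57° = 33° to the horizontal. Measuring y along the incline from the free-surface line, vertical depth h = y·sinθ with sinθ = 0.544639.
With the apex down, the centroid sits h/3 = 0.91/3 = 0.303333 m below the base (the top edge), so y_c = 6.68 + 0.303333 = 6.98333 m and h_c = 6.98333 × 0.544639 = 3.80339 m.
A = ½ × 0.738 × 0.91 = 0.33579 m².
Resultant F = γ·h_c·A = 12.3606 × 3.80339 × 0.33579 = 15.7862 kN.
I_c = b·h³/36 = 0.738 × 0.91³/36 = 0.0154482 m⁴.
Centre of pressure: y_p = y_c + I_c/(y_c·A) = 6.98333 + 0.0154482/(6.98333 × 0.33579) = 6.98333 + 0.00658791 = 6.98992 m along the plane.
Vertically, h_p = y_p·sinθ = 6.98992 × 0.544639 = 3.80698 m.

h_p = 3.807 m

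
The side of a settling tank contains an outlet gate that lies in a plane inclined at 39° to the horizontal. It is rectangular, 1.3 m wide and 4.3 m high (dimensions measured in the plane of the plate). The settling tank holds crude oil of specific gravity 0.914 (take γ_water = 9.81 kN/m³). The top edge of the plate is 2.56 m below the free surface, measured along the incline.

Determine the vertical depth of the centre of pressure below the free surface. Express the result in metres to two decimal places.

h_p = 3.17 m

γ = 0.914 × 9.81 = 8.96634 kN/m³.
Let θ = 39° be the plate's angle to the horizontal; measure y along the incline from where the plane meets the free surface. Vertical depth h = y·sinθ with sinθ = 0.629320.
The centroid lies 4.3/2 = 2.15 m below the top edge, so y_c = 2.56 + 2.15 = 4.71 m and h_c = 4.71 × 0.629320 = 2.9641 m.
A = 1.3 × 4.3 = 5.59 m².
Resultant F = γ·h_c·A = 8.96634 × 2.9641 × 5.59 = 148.566 kN.
I_c = b·h³/12 = 1.3 × 4.3³/12 = 8.61326 m⁴.
Centre of pressure: y_p = y_c + I_c/(y_c·A) = 4.71 + 8.61326/(4.71 × 5.59) = 4.71 + 0.327141 = 5.03714 m along the plane.
Vertically, h_p = y_p·sinθ = 5.03714 × 0.629320 = 3.16997 m.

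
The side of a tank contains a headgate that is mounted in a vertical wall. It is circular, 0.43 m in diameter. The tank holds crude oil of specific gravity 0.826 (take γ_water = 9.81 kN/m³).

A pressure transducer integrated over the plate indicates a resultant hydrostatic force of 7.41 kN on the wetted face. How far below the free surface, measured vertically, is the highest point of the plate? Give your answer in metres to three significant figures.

γ = 0.826 × 9.81 = 8.10306 kN/m³.
A = π(0.215)² = 0.14522 m².
From F = γ·h_c·A, the centroid depth is h_c = 7.41/(8.10306 × 0.14522) = 6.29713 m.
The centroid is at the centre, 0.215 m below the top of the plate, so the highest point sits at h_top = 6.29713 − 0.215 = 6.08213 m below the surface.

d_top ≈ 6.08 m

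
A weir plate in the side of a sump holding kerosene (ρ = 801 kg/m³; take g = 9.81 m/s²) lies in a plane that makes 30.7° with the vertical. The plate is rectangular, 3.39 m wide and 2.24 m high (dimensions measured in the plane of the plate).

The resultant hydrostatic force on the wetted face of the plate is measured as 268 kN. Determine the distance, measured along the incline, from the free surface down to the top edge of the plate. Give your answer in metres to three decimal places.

y_top ≈ 4.104 m

γ = ρg = 801 × 9.81 / 1000 = 7.85781 kN/m³.
A = 3.39 × 2.24 = 7.5936 m².
From F = γ·h_c·A, the centroid depth is h_c = 268/(7.85781 × 7.5936) = 4.49144 m.
The plate makes 30.7° with the vertical, i.e. θ = 90° − 30.7° = 59.3° to the horizontal. Measuring y along the incline from the free-surface line, vertical depth h = y·sinθ with sinθ = 0.859852.
Along the incline, y_c = h_c/sinθ = 4.49144/0.859852 = 5.2235 m.
The centroid lies 2.24/2 = 1.12 m below the top edge, so the top edge sits at y_top = 5.2235 − 1.12 = 4.1035 m along the incline.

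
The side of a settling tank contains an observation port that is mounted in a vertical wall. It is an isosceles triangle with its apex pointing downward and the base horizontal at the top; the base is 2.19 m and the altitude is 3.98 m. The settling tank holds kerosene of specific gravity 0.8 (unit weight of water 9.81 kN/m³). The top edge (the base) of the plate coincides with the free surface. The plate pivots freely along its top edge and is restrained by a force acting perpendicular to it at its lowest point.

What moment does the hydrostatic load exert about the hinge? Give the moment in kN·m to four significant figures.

M ≈ 90.30 kN·m

γ = 0.8 × 9.81 = 7.848 kN/m³.
With the apex down, the centroid sits h/3 = 3.98/3 = 1.32667 m below the base (the top edge), so the centroid depth is h_c = 1.32667 m.
A = ½ × 2.19 × 3.98 = 4.3581 m².
Resultant F = γ·h_c·A = 7.848 × 1.32667 × 4.3581 = 45.3753 kN.
I_c = b·h³/36 = 2.19 × 3.98³/36 = 3.83522 m⁴.
Centre of pressure: y_p = y_c + I_c/(y_c·A) = 1.32667 + 3.83522/(1.32667 × 4.3581) = 1.32667 + 0.663331 = 1.99 m along the plane.
The resultant acts 1.32667 + 0.663331 = 1.99 m (along the plate) below the hinge at the top edge, so the moment about the hinge is M = F × 1.99 = 45.3753 × 1.99 = 90.2968 kN·m.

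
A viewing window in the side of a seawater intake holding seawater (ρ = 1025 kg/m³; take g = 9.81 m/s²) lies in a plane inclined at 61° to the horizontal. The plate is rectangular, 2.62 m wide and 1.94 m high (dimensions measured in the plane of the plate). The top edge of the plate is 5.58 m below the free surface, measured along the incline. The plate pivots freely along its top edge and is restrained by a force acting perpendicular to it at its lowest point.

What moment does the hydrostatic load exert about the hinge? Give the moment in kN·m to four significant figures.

M ≈ 298.0 kN·m

γ = ρg = 1025 × 9.81 / 1000 = 10.05525 kN/m³.
Let θ = 61° be the plate's angle to the horizontal; measure y along the incline from where the plane meets the free surface. Vertical depth h = y·sinθ with sinθ = 0.874620.
The centroid lies 1.94/2 = 0.97 m below the top edge, so y_c = 5.58 + 0.97 = 6.55 m and h_c = 6.55 × 0.874620 = 5.72876 m.
A = 2.62 × 1.94 = 5.0828 m².
Resultant F = γ·h_c·A = 10.05525 × 5.72876 × 5.0828 = 292.79 kN.
I_c = b·h³/12 = 2.62 × 1.94³/12 = 1.59414 m⁴.
Centre of pressure: y_p = y_c + I_c/(y_c·A) = 6.55 + 1.59414/(6.55 × 5.0828) = 6.55 + 0.0478831 = 6.59788 m along the plane.
The resultant acts 0.97 + 0.0478831 = 1.01788 m (along the plate) below the hinge at the top edge, so the moment about the hinge is M = F × 1.01788 = 292.79 × 1.01788 = 298.025 kN·m.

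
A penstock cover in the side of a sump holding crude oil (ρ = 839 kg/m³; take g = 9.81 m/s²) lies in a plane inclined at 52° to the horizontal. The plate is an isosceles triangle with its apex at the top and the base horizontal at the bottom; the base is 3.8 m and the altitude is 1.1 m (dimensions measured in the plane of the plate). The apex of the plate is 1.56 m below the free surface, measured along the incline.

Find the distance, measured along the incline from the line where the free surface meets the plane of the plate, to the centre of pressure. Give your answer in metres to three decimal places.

γ = ρg = 839 × 9.81 / 1000 = 8.23059 kN/m³.
Let θ = 52° be the plate's angle to the horizontal; measure y along the incline from where the plane meets the free surface. Vertical depth h = y·sinθ with sinθ = 0.788011.
With the apex up, the centroid sits 2h/3 = 2 × 1.1/3 = 0.733333 m below the apex, so y_c = 1.56 + 0.733333 = 2.29333 m and h_c = 2.29333 × 0.788011 = 1.80717 m.
A = ½ × 3.8 × 1.1 = 2.09 m².
Resultant F = γ·h_c·A = 8.23059 × 1.80717 × 2.09 = 31.0868 kN.
I_c = b·h³/36 = 3.8 × 1.1³/36 = 0.140494 m⁴.
Centre of pressure: y_p = y_c + I_c/(y_c·A) = 2.29333 + 0.140494/(2.29333 × 2.09) = 2.29333 + 0.029312 = 2.32264 m along the plane.

y_p = 2.323 m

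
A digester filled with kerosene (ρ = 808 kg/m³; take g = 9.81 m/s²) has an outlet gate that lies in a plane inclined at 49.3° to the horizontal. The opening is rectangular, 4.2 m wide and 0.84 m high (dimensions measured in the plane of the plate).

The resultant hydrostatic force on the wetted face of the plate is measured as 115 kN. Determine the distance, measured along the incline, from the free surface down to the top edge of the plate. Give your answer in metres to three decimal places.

y_top ≈ 5.004 m

γ = ρg = 808 × 9.81 / 1000 = 7.92648 kN/m³.
A = 4.2 × 0.84 = 3.528 m².
From F = γ·h_c·A, the centroid depth is h_c = 115/(7.92648 × 3.528) = 4.11234 m.
Let θ = 49.3° be the plate's angle to the horizontal; measure y along the incline from where the plane meets the free surface. Vertical depth h = y·sinθ with sinθ = 0.758134.
Along the incline, y_c = h_c/sinθ = 4.11234/0.758134 = 5.42429 m.
The centroid lies 0.84/2 = 0.42 m below the top edge, so the top edge sits at y_top = 5.42429 − 0.42 = 5.00429 m along the incline.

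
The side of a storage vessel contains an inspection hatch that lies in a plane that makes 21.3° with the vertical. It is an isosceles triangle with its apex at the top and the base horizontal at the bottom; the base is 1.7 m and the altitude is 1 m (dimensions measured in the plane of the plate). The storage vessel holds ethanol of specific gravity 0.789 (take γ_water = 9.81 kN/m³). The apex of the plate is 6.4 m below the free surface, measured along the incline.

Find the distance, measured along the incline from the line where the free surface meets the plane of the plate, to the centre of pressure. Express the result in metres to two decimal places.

γ = 0.789 × 9.81 = 7.74009 kN/m³.
The plate makes 21.3° with the vertical, i.e. θ = 90° − 21.3° = 68.7° to the horizontal. Measuring y along the incline from the free-surface line, vertical depth h = y·sinθ with sinθ = 0.931691.
With the apex up, the centroid sits 2h/3 = 2 × 1/3 = 0.666667 m below the apex, so y_c = 6.4 + 0.666667 = 7.06667 m and h_c = 7.06667 × 0.931691 = 6.58395 m.
A = ½ × 1.7 × 1 = 0.85 m².
Resultant F = γ·h_c·A = 7.74009 × 6.58395 × 0.85 = 43.3163 kN.
I_c = b·h³/36 = 1.7 × 1³/36 = 0.0472222 m⁴.
Centre of pressure: y_p = y_c + I_c/(y_c·A) = 7.06667 + 0.0472222/(7.06667 × 0.85) = 7.06667 + 0.00786163 = 7.07453 m along the plane.

y_p = 7.07 m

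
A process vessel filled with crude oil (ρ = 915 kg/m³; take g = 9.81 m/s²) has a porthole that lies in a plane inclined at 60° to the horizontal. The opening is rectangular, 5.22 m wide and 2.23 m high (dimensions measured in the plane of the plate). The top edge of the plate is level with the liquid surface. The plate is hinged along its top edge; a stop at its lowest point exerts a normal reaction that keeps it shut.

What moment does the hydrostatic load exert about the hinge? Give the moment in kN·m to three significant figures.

γ = ρg = 915 × 9.81 / 1000 = 8.97615 kN/m³.
Let θ = 60° be the plate's angle to the horizontal; measure y along the incline from where the plane meets the free surface. Vertical depth h = y·sinθ with sinθ = 0.866025.
The centroid lies 2.23/2 = 1.115 m below the top edge, so y_c = 1.115 m and h_c = 1.115 × 0.866025 = 0.965618 m.
A = 5.22 × 2.23 = 11.6406 m².
Resultant F = γ·h_c·A = 8.97615 × 0.965618 × 11.6406 = 100.895 kN.
I_c = b·h³/12 = 5.22 × 2.23³/12 = 4.82396 m⁴.
Centre of pressure: y_p = y_c + I_c/(y_c·A) = 1.115 + 4.82396/(1.115 × 11.6406) = 1.115 + 0.371667 = 1.48667 m along the plane.
The resultant acts 1.115 + 0.371667 = 1.48667 m (along the plate) below the hinge at the top edge, so the moment about the hinge is M = F × 1.48667 = 100.895 × 1.48667 = 149.998 kN·m.

M ≈ 150 kN·m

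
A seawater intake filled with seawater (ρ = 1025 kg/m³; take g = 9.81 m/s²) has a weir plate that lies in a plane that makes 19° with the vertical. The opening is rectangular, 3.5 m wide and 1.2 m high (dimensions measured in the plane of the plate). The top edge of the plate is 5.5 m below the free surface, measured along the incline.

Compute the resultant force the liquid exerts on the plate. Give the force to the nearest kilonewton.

γ = ρg = 1025 × 9.81 / 1000 = 10.05525 kN/m³.
The plate makes 19° with the vertical, i.e. θ = 90° − 19° = 71° to the horizontal. Measuring y along the incline from the free-surface line, vertical depth h = y·sinθ with sinθ = 0.945519.
The centroid lies 1.2/2 = 0.6 m below the top edge, so y_c = 5.5 + 0.6 = 6.1 m and h_c = 6.1 × 0.945519 = 5.76767 m.
A = 3.5 × 1.2 = 4.2 m².
Resultant F = γ·h_c·A = 10.05525 × 5.76767 × 4.2 = 243.581 kN.

F ≈ 244 kN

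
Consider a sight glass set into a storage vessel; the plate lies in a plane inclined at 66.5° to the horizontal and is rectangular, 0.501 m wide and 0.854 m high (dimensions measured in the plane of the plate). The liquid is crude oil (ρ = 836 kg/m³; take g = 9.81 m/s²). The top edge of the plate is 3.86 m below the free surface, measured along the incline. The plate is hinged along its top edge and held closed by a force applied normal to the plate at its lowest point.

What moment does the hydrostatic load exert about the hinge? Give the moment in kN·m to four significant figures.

γ = ρg = 836 × 9.81 / 1000 = 8.20116 kN/m³.
Let θ = 66.5° be the plate's angle to the horizontal; measure y along the incline from where the plane meets the free surface. Vertical depth h = y·sinθ with sinθ = 0.917060.
The centroid lies 0.854/2 = 0.427 m below the top edge, so y_c = 3.86 + 0.427 = 4.287 m and h_c = 4.287 × 0.917060 = 3.93144 m.
A = 0.501 × 0.854 = 0.427854 m².
Resultant F = γ·h_c·A = 8.20116 × 3.93144 × 0.427854 = 13.795 kN.
I_c = b·h³/12 = 0.501 × 0.854³/12 = 0.0260034 m⁴.
Centre of pressure: y_p = y_c + I_c/(y_c·A) = 4.287 + 0.0260034/(4.287 × 0.427854) = 4.287 + 0.0141769 = 4.30118 m along the plane.
The resultant acts 0.427 + 0.0141769 = 0.441177 m (along the plate) below the hinge at the top edge, so the moment about the hinge is M = F × 0.441177 = 13.795 × 0.441177 = 6.08604 kN·m.

M ≈ 6.086 kN·m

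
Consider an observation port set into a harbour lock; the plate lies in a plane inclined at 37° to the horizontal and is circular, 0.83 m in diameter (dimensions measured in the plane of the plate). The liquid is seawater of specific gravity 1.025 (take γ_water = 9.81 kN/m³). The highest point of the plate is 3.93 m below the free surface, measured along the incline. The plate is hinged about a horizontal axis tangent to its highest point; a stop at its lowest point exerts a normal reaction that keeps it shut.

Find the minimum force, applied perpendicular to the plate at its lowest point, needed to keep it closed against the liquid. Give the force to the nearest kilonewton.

P ≈ 7 kN

γ = 1.025 × 9.81 = 10.05525 kN/m³.
Let θ = 37° be the plate's angle to the horizontal; measure y along the incline from where the plane meets the free surface. Vertical depth h = y·sinθ with sinθ = 0.601815.
The centroid is at the centre, 0.415 m below the top of the plate, so y_c = 3.93 + 0.415 = 4.345 m and h_c = 4.345 × 0.601815 = 2.61489 m.
A = π(0.415)² = 0.541061 m².
Resultant F = γ·h_c·A = 10.05525 × 2.61489 × 0.541061 = 14.2263 kN.
I_c = πr⁴/4 = π × 0.415⁴/4 = 0.023296 m⁴.
Centre of pressure: y_p = y_c + I_c/(y_c·A) = 4.345 + 0.023296/(4.345 × 0.541061) = 4.345 + 0.00990935 = 4.35491 m along the plane.
The resultant acts 0.415 + 0.00990935 = 0.424909 m (along the plate) below the hinge at the top edge, so the moment about the hinge is M = F × 0.424909 = 14.2263 × 0.424909 = 6.04488 kN·m.
A normal force at the bottom, 0.83 m from the hinge, must supply this moment: P = 6.04488/0.83 = 7.28299 kN.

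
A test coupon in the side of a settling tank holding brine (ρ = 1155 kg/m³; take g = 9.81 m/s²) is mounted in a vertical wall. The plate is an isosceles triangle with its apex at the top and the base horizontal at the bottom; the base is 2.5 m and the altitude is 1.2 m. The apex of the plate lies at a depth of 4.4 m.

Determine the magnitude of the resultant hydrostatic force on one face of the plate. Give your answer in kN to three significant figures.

γ = ρg = 1155 × 9.81 / 1000 = 11.33055 kN/m³.
With the apex up, the centroid sits 2h/3 = 2 × 1.2/3 = 0.8 m below the apex, so the centroid depth is h_c = 4.4 + 0.8 = 5.2 m.
A = ½ × 2.5 × 1.2 = 1.5 m².
Resultant F = γ·h_c·A = 11.33055 × 5.2 × 1.5 = 88.3783 kN.

F ≈ 88.4 kN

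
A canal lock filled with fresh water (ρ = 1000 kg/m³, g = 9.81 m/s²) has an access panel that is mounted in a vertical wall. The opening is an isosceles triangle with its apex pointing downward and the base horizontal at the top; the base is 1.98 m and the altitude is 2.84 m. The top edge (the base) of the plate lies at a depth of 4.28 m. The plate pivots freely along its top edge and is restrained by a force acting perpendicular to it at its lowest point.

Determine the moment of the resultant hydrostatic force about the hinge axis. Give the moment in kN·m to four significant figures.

M ≈ 148.8 kN·m

γ = ρg = 1000 × 9.81 = 9810 N/m³ = 9.81 kN/m³.
With the apex down, the centroid sits h/3 = 2.84/3 = 0.946667 m below the base (the top edge), so the centroid depth is h_c = 4.28 + 0.946667 = 5.22667 m.
A = ½ × 1.98 × 2.84 = 2.8116 m².
Resultant F = γ·h_c·A = 9.81 × 5.22667 × 2.8116 = 144.161 kN.
I_c = b·h³/36 = 1.98 × 2.84³/36 = 1.25985 m⁴.
Centre of pressure: y_p = y_c + I_c/(y_c·A) = 5.22667 + 1.25985/(5.22667 × 2.8116) = 5.22667 + 0.0857315 = 5.3124 m along the plane.
The resultant acts 0.946667 + 0.0857315 = 1.0324 m (along the plate) below the hinge at the top edge, so the moment about the hinge is M = F × 1.0324 = 144.161 × 1.0324 = 148.832 kN·m.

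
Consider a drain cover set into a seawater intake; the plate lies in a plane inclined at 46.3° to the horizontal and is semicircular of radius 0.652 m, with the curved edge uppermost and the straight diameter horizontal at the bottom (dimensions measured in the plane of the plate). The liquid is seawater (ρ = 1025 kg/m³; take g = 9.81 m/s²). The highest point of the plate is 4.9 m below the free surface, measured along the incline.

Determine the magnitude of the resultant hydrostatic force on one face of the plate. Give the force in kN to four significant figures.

γ = ρg = 1025 × 9.81 / 1000 = 10.05525 kN/m³.
Let θ = 46.3° be the plate's angle to the horizontal; measure y along the incline from where the plane meets the free surface. Vertical depth h = y·sinθ with sinθ = 0.722967.
The centroid lies 4r/(3π) = 0.276717 m above the diameter, so r − 4r/(3π) = 0.652 − 0.276717 = 0.375283 m below the topmost point, so y_c = 4.9 + 0.375283 = 5.27528 m and h_c = 5.27528 × 0.722967 = 3.81385 m.
A = πr²/2 = π × 0.652²/2 = 0.667752 m².
Resultant F = γ·h_c·A = 10.05525 × 3.81385 × 0.667752 = 25.6078 kN.

F ≈ 25.61 kN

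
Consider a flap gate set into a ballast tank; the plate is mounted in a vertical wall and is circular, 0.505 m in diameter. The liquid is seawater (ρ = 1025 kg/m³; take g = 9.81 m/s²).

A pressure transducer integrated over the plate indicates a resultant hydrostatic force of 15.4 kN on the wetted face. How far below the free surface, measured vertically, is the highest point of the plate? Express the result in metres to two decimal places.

d_top ≈ 7.39 m

γ = ρg = 1025 × 9.81 / 1000 = 10.05525 kN/m³.
A = π(0.2525)² = 0.200296 m².
From F = γ·h_c·A, the centroid depth is h_c = 15.4/(10.05525 × 0.200296) = 7.64637 m.
The centroid is at the centre, 0.2525 m below the top of the plate, so the highest point sits at h_top = 7.64637 − 0.2525 = 7.39387 m below the surface.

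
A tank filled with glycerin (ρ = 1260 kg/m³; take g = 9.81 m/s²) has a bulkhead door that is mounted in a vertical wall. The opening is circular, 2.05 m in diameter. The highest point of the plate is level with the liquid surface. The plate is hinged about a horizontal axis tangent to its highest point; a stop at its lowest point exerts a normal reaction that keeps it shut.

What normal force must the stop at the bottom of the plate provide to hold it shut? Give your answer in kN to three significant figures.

P ≈ 26.1 kN

γ = ρg = 1260 × 9.81 / 1000 = 12.3606 kN/m³.
The centroid is at the centre, 1.025 m below the top of the plate, so the centroid depth is h_c = 1.025 m.
A = π(1.025)² = 3.30064 m².
Resultant F = γ·h_c·A = 12.3606 × 1.025 × 3.30064 = 41.8178 kN.
I_c = πr⁴/4 = π × 1.025⁴/4 = 0.866933 m⁴.
Centre of pressure: y_p = y_c + I_c/(y_c·A) = 1.025 + 0.866933/(1.025 × 3.30064) = 1.025 + 0.25625 = 1.28125 m along the plane.
The resultant acts 1.025 + 0.25625 = 1.28125 m (along the plate) below the hinge at the top edge, so the moment about the hinge is M = F × 1.28125 = 41.8178 × 1.28125 = 53.5791 kN·m.
A normal force at the bottom, 2.05 m from the hinge, must supply this moment: P = 53.5791/2.05 = 26.1361 kN.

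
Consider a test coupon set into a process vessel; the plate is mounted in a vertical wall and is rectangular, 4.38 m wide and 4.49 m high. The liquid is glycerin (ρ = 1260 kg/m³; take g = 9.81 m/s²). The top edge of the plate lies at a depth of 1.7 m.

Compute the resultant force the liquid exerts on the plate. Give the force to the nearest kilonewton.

F ≈ 959 kN

γ = ρg = 1260 × 9.81 / 1000 = 12.3606 kN/m³.
The centroid lies 4.49/2 = 2.245 m below the top edge, so the centroid depth is h_c = 1.7 + 2.245 = 3.945 m.
A = 4.38 × 4.49 = 19.6662 m².
Resultant F = γ·h_c·A = 12.3606 × 3.945 × 19.6662 = 958.974 kN.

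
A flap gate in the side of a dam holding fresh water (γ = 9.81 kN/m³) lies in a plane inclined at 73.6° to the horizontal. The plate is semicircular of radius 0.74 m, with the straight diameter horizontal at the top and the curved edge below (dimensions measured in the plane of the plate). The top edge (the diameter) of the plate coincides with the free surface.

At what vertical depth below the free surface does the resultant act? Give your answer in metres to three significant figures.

γ = 9.81 kN/m³.
Let θ = 73.6° be the plate's angle to the horizontal; measure y along the incline from where the plane meets the free surface. Vertical depth h = y·sinθ with sinθ = 0.959314.
The centroid of a semicircle lies 4r/(3π) = 0.314066 m from the diameter, here below the top edge, so y_c = 0.314066 m and h_c = 0.314066 × 0.959314 = 0.301288 m.
A = πr²/2 = π × 0.74²/2 = 0.860168 m².
Resultant F = γ·h_c·A = 9.81 × 0.301288 × 0.860168 = 2.54234 kN.
I_c = (π/8 − 8/(9π))·r⁴ = 0.109757 × 0.74⁴ = 0.0329124 m⁴.
Centre of pressure: y_p = y_c + I_c/(y_c·A) = 0.314066 + 0.0329124/(0.314066 × 0.860168) = 0.314066 + 0.12183 = 0.435896 m along the plane.
Vertically, h_p = y_p·sinθ = 0.435896 × 0.959314 = 0.418161 m.

h_p = 0.418 m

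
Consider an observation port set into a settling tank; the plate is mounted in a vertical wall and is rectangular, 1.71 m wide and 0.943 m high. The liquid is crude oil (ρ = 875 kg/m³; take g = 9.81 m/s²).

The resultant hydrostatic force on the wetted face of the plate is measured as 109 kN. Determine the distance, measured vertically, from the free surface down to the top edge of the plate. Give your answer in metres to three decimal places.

d_top ≈ 7.403 m

γ = ρg = 875 × 9.81 / 1000 = 8.58375 kN/m³.
A = 1.71 × 0.943 = 1.61253 m².
From F = γ·h_c·A, the centroid depth is h_c = 109/(8.58375 × 1.61253) = 7.87484 m.
The centroid lies 0.943/2 = 0.4715 m below the top edge, so the top edge sits at h_top = 7.87484 − 0.4715 = 7.40334 m below the surface.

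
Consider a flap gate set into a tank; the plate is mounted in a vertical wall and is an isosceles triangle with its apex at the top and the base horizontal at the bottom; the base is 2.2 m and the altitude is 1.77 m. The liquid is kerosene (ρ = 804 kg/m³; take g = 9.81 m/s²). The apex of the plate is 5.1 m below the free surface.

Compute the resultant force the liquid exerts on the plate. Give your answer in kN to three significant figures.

F ≈ 96.4 kN

γ = ρg = 804 × 9.81 / 1000 = 7.88724 kN/m³.
With the apex up, the centroid sits 2h/3 = 2 × 1.77/3 = 1.18 m below the apex, so the centroid depth is h_c = 5.1 + 1.18 = 6.28 m.
A = ½ × 2.2 × 1.77 = 1.947 m².
Resultant F = γ·h_c·A = 7.88724 × 6.28 × 1.947 = 96.4385 kN.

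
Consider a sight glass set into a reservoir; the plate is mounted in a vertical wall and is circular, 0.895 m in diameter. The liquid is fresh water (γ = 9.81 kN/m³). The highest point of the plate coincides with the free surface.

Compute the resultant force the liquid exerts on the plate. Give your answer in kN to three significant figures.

F ≈ 2.76 kN

γ = 9.81 kN/m³.
The centroid is at the centre, 0.4475 m below the top of the plate, so the centroid depth is h_c = 0.4475 m.
A = π(0.4475)² = 0.629124 m².
Resultant F = γ·h_c·A = 9.81 × 0.4475 × 0.629124 = 2.76184 kN.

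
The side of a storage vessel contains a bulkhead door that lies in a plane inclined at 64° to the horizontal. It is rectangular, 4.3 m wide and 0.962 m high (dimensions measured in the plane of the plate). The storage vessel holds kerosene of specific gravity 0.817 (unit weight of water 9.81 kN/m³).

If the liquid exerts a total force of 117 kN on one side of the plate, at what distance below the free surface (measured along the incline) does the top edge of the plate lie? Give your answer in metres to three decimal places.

γ = 0.817 × 9.81 = 8.01477 kN/m³.
A = 4.3 × 0.962 = 4.1366 m².
From F = γ·h_c·A, the centroid depth is h_c = 117/(8.01477 × 4.1366) = 3.529 m.
Let θ = 64° be the plate's angle to the horizontal; measure y along the incline from where the plane meets the free surface. Vertical depth h = y·sinθ with sinθ = 0.898794.
Along the incline, y_c = h_c/sinθ = 3.529/0.898794 = 3.92637 m.
The centroid lies 0.962/2 = 0.481 m below the top edge, so the top edge sits at y_top = 3.92637 − 0.481 = 3.44537 m along the incline.

y_top ≈ 3.445 m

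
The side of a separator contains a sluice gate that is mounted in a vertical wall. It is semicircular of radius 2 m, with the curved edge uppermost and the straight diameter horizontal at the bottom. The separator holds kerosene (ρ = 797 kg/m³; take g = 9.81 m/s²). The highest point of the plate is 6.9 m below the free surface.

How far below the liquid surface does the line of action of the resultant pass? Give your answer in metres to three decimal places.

γ = ρg = 797 × 9.81 / 1000 = 7.81857 kN/m³.
The centroid lies 4r/(3π) = 0.848826 m above the diameter, so r − 4r/(3π) = 2 − 0.848826 = 1.15117 m below the topmost point, so the centroid depth is h_c = 6.9 + 1.15117 = 8.05117 m.
A = πr²/2 = π × 2²/2 = 6.28319 m².
Resultant F = γ·h_c·A = 7.81857 × 8.05117 × 6.28319 = 395.518 kN.
I_c = (π/8 − 8/(9π))·r⁴ = 0.109757 × 2⁴ = 1.75611 m⁴.
Centre of pressure: y_p = y_c + I_c/(y_c·A) = 8.05117 + 1.75611/(8.05117 × 6.28319) = 8.05117 + 0.0347146 = 8.08588 m along the plane.

h_p = 8.086 m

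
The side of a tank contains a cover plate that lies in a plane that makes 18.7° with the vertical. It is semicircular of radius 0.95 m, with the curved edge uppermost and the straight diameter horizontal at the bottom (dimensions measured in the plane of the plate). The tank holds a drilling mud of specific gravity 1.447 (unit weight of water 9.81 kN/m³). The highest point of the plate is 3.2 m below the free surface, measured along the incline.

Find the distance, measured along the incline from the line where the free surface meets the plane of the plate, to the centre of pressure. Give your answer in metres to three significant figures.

y_p = 3.76 m

γ = 1.447 × 9.81 = 14.19507 kN/m³.
The plate makes 18.7° with the vertical, i.e. θ = 90° − 18.7° = 71.3° to the horizontal. Measuring y along the incline from the free-surface line, vertical depth h = y·sinθ with sinθ = 0.947210.
The centroid lies 4r/(3π) = 0.403193 m above the diameter, so r − 4r/(3π) = 0.95 − 0.403193 = 0.546807 m below the topmost point, so y_c = 3.2 + 0.546807 = 3.74681 m and h_c = 3.74681 × 0.947210 = 3.54902 m.
A = πr²/2 = π × 0.95²/2 = 1.41764 m².
Resultant F = γ·h_c·A = 14.19507 × 3.54902 × 1.41764 = 71.4187 kN.
I_c = (π/8 − 8/(9π))·r⁴ = 0.109757 × 0.95⁴ = 0.0893978 m⁴.
Centre of pressure: y_p = y_c + I_c/(y_c·A) = 3.74681 + 0.0893978/(3.74681 × 1.41764) = 3.74681 + 0.0168306 = 3.76364 m along the plane.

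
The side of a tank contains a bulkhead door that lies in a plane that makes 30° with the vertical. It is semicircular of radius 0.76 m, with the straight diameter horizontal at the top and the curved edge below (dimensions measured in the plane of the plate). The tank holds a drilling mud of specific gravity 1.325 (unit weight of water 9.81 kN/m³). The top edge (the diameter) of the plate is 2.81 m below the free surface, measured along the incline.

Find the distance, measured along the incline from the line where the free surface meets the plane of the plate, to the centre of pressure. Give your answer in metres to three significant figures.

y_p = 3.15 m

γ = 1.325 × 9.81 = 12.99825 kN/m³.
The plate makes 30° with the vertical, i.e. θ = 90° − 30° = 60° to the horizontal. Measuring y along the incline from the free-surface line, vertical depth h = y·sinθ with sinθ = 0.866025.
The centroid of a semicircle lies 4r/(3π) = 0.322554 m from the diameter, here below the top edge, so y_c = 2.81 + 0.322554 = 3.13255 m and h_c = 3.13255 × 0.866025 = 2.71287 m.
A = πr²/2 = π × 0.76²/2 = 0.907292 m².
Resultant F = γ·h_c·A = 12.99825 × 2.71287 × 0.907292 = 31.9934 kN.
I_c = (π/8 − 8/(9π))·r⁴ = 0.109757 × 0.76⁴ = 0.0366173 m⁴.
Centre of pressure: y_p = y_c + I_c/(y_c·A) = 3.13255 + 0.0366173/(3.13255 × 0.907292) = 3.13255 + 0.0128837 = 3.14543 m along the plane.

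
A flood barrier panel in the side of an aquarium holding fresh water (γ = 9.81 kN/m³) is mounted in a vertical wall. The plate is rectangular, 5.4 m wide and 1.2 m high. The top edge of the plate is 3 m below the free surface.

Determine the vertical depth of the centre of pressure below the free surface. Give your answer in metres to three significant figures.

γ = 9.81 kN/m³.
The centroid lies 1.2/2 = 0.6 m below the top edge, so the centroid depth is h_c = 3 + 0.6 = 3.6 m.
A = 5.4 × 1.2 = 6.48 m².
Resultant F = γ·h_c·A = 9.81 × 3.6 × 6.48 = 228.848 kN.
I_c = b·h³/12 = 5.4 × 1.2³/12 = 0.7776 m⁴.
Centre of pressure: y_p = y_c + I_c/(y_c·A) = 3.6 + 0.7776/(3.6 × 6.48) = 3.6 + 0.0333333 = 3.63333 m along the plane.

h_p = 3.63 m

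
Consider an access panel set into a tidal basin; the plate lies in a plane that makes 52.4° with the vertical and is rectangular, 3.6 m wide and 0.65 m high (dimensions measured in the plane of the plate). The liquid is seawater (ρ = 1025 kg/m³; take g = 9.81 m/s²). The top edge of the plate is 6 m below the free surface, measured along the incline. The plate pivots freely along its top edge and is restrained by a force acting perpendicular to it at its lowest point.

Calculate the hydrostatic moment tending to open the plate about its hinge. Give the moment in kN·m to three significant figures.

γ = ρg = 1025 × 9.81 / 1000 = 10.05525 kN/m³.
The plate makes 52.4° with the vertical, i.e. θ = 90° − 52.4° = 37.6° to the horizontal. Measuring y along the incline from the free-surface line, vertical depth h = y·sinθ with sinθ = 0.610145.
The centroid lies 0.65/2 = 0.325 m below the top edge, so y_c = 6 + 0.325 = 6.325 m and h_c = 6.325 × 0.610145 = 3.85917 m.
A = 3.6 × 0.65 = 2.34 m².
Resultant F = γ·h_c·A = 10.05525 × 3.85917 × 2.34 = 90.8035 kN.
I_c = b·h³/12 = 3.6 × 0.65³/12 = 0.0823875 m⁴.
Centre of pressure: y_p = y_c + I_c/(y_c·A) = 6.325 + 0.0823875/(6.325 × 2.34) = 6.325 + 0.00556653 = 6.33057 m along the plane.
The resultant acts 0.325 + 0.00556653 = 0.330567 m (along the plate) below the hinge at the top edge, so the moment about the hinge is M = F × 0.330567 = 90.8035 × 0.330567 = 30.0166 kN·m.

M ≈ 30.0 kN·m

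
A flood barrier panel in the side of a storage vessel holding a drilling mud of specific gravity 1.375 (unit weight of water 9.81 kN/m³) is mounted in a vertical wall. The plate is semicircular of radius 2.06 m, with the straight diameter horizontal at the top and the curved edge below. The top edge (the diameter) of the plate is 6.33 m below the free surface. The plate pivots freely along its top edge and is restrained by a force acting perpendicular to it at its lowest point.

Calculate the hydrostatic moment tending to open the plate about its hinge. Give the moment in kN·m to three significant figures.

γ = 1.375 × 9.81 = 13.48875 kN/m³.
The centroid of a semicircle lies 4r/(3π) = 0.874291 m from the diameter, here below the top edge, so the centroid depth is h_c = 6.33 + 0.874291 = 7.20429 m.
A = πr²/2 = π × 2.06²/2 = 6.66583 m².
Resultant F = γ·h_c·A = 13.48875 × 7.20429 × 6.66583 = 647.764 kN.
I_c = (π/8 − 8/(9π))·r⁴ = 0.109757 × 2.06⁴ = 1.97652 m⁴.
Centre of pressure: y_p = y_c + I_c/(y_c·A) = 7.20429 + 1.97652/(7.20429 × 6.66583) = 7.20429 + 0.0411581 = 7.24545 m along the plane.
The resultant acts 0.874291 + 0.0411581 = 0.915449 m (along the plate) below the hinge at the top edge, so the moment about the hinge is M = F × 0.915449 = 647.764 × 0.915449 = 592.995 kN·m.

M ≈ 593 kN·m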